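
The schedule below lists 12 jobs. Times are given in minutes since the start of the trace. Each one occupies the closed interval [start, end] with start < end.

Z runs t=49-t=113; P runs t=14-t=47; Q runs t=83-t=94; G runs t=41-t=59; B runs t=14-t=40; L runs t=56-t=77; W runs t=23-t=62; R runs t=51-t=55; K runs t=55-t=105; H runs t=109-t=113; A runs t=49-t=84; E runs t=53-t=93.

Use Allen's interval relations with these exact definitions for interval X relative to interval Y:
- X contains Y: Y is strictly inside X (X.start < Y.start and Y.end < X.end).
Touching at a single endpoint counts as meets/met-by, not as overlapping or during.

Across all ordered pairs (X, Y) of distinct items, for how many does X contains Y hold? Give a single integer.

13

Checking all 132 ordered pairs for relation 'contains'; matching pairs in alphabetical order:
(A, L): A contains L ✓
(A, R): A contains R ✓
(E, L): E contains L ✓
(G, R): G contains R ✓
(K, L): K contains L ✓
(K, Q): K contains Q ✓
(W, G): W contains G ✓
(W, R): W contains R ✓
(Z, E): Z contains E ✓
(Z, K): Z contains K ✓
(Z, L): Z contains L ✓
(Z, Q): Z contains Q ✓
(Z, R): Z contains R ✓
Count: 13.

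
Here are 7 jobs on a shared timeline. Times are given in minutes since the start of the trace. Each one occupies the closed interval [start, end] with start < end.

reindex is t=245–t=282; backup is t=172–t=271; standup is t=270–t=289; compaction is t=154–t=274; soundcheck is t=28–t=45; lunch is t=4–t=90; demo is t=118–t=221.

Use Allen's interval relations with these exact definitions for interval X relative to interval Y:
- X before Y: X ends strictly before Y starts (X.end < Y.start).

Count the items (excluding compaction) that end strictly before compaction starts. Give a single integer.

2

Target compaction = [t=154, t=274].
backup [t=172, t=271] → during → no.
demo [t=118, t=221] → overlaps → no.
lunch [t=4, t=90] → before → counts.
reindex [t=245, t=282] → overlapped-by → no.
soundcheck [t=28, t=45] → before → counts.
standup [t=270, t=289] → overlapped-by → no.
Total: 2.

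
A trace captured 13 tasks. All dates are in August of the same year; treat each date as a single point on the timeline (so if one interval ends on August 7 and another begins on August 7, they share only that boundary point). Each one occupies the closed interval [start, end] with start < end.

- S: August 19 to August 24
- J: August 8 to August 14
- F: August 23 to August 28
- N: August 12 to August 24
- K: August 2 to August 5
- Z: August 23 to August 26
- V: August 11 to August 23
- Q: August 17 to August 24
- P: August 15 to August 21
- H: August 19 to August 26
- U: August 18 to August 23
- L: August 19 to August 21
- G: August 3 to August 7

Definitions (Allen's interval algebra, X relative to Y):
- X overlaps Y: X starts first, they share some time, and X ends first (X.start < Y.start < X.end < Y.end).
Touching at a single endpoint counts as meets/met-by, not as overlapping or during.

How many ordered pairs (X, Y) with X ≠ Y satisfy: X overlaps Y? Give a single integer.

Checking all 156 ordered pairs for relation 'overlaps'; matching pairs in alphabetical order:
(H, F): H overlaps F ✓
(J, N): J overlaps N ✓
(J, V): J overlaps V ✓
(K, G): K overlaps G ✓
(N, F): N overlaps F ✓
(N, H): N overlaps H ✓
(N, Z): N overlaps Z ✓
(P, H): P overlaps H ✓
(P, Q): P overlaps Q ✓
(P, S): P overlaps S ✓
(P, U): P overlaps U ✓
(Q, F): Q overlaps F ✓
(Q, H): Q overlaps H ✓
(Q, Z): Q overlaps Z ✓
(S, F): S overlaps F ✓
(S, Z): S overlaps Z ✓
(U, H): U overlaps H ✓
(U, S): U overlaps S ✓
(V, H): V overlaps H ✓
(V, N): V overlaps N ✓
(V, Q): V overlaps Q ✓
(V, S): V overlaps S ✓
Count: 22.

22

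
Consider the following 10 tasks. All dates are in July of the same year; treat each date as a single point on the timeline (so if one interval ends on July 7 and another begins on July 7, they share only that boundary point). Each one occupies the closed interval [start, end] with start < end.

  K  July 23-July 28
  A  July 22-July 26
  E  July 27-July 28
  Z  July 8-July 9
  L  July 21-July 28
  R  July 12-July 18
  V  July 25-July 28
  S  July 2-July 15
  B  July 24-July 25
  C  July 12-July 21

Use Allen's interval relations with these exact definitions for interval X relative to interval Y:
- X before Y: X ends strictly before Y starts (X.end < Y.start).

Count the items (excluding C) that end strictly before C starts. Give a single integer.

Target C = [July 12, July 21].
A [July 22, July 26] → after → no.
B [July 24, July 25] → after → no.
E [July 27, July 28] → after → no.
K [July 23, July 28] → after → no.
L [July 21, July 28] → met-by → no.
R [July 12, July 18] → starts → no.
S [July 2, July 15] → overlaps → no.
V [July 25, July 28] → after → no.
Z [July 8, July 9] → before → counts.
Total: 1.

1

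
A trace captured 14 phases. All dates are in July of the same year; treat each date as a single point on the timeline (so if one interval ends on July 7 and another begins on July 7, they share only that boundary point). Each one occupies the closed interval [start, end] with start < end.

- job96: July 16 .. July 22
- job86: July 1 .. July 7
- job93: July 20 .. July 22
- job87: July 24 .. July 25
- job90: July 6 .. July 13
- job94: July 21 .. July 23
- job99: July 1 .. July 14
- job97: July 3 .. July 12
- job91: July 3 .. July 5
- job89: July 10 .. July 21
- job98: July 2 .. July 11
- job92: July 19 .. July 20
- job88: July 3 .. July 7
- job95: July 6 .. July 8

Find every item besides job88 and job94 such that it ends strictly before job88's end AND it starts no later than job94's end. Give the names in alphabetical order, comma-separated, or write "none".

job91

Conditions: its end is strictly before job88's end (X.end < July 7) AND its start is no later than job94's end (X.start <= July 23).
job86: end July 7 < July 7? ✗; start July 1 <= July 23? ✓ → no.
job87: end July 25 < July 7? ✗; start July 24 <= July 23? ✗ → no.
job89: end July 21 < July 7? ✗; start July 10 <= July 23? ✓ → no.
job90: end July 13 < July 7? ✗; start July 6 <= July 23? ✓ → no.
job91: end July 5 < July 7? ✓; start July 3 <= July 23? ✓ → yes.
job92: end July 20 < July 7? ✗; start July 19 <= July 23? ✓ → no.
job93: end July 22 < July 7? ✗; start July 20 <= July 23? ✓ → no.
job95: end July 8 < July 7? ✗; start July 6 <= July 23? ✓ → no.
job96: end July 22 < July 7? ✗; start July 16 <= July 23? ✓ → no.
job97: end July 12 < July 7? ✗; start July 3 <= July 23? ✓ → no.
job98: end July 11 < July 7? ✗; start July 2 <= July 23? ✓ → no.
job99: end July 14 < July 7? ✗; start July 1 <= July 23? ✓ → no.
Result: job91.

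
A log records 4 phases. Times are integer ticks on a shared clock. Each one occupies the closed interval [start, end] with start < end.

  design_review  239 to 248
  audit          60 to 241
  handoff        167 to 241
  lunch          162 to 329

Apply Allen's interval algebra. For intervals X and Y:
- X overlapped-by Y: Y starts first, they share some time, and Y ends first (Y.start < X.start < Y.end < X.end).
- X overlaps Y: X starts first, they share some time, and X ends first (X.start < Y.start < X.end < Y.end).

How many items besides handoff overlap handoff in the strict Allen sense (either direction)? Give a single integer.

Target handoff = [167, 241].
audit [60, 241] → finished-by → no.
design_review [239, 248] → overlapped-by → counts.
lunch [162, 329] → contains → no.
Total: 1.

1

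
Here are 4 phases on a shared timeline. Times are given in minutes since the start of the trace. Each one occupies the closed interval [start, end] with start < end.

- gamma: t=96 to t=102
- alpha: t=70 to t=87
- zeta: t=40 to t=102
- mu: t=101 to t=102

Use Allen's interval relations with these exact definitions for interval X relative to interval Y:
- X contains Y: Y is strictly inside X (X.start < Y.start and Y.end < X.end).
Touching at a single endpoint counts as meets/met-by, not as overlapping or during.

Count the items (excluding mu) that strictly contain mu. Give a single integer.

0

Target mu = [t=101, t=102].
alpha [t=70, t=87] → before → no.
gamma [t=96, t=102] → finished-by → no.
zeta [t=40, t=102] → finished-by → no.
Total: 0.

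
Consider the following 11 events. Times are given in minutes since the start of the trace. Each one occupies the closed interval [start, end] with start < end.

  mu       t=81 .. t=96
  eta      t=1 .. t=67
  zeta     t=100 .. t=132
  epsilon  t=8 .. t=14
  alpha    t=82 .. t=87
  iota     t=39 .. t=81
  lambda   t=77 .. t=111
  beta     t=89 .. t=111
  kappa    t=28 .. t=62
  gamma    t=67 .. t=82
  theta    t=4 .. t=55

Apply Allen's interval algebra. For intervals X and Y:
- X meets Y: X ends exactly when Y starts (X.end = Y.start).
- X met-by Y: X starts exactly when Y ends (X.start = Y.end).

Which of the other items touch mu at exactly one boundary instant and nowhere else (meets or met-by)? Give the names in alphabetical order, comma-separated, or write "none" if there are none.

iota

Target mu = [t=81, t=96].
alpha [t=82, t=87] → during → no.
beta [t=89, t=111] → overlapped-by → no.
epsilon [t=8, t=14] → before → no.
eta [t=1, t=67] → before → no.
gamma [t=67, t=82] → overlaps → no.
iota [t=39, t=81] → meets → yes.
kappa [t=28, t=62] → before → no.
lambda [t=77, t=111] → contains → no.
theta [t=4, t=55] → before → no.
zeta [t=100, t=132] → after → no.
Result: iota.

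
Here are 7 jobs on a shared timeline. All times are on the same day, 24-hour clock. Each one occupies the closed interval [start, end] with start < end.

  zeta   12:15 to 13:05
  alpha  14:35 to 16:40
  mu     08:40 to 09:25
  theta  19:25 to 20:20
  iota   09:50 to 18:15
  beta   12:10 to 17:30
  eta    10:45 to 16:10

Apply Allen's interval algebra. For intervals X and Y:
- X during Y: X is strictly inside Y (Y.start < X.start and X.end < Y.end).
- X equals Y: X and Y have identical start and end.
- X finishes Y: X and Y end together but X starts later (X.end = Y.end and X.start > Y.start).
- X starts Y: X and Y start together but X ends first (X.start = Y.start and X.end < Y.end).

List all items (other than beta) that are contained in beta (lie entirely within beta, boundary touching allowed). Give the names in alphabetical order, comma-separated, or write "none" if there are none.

Target beta = [12:10, 17:30].
alpha [14:35, 16:40] → during → yes.
eta [10:45, 16:10] → overlaps → no.
iota [09:50, 18:15] → contains → no.
mu [08:40, 09:25] → before → no.
theta [19:25, 20:20] → after → no.
zeta [12:15, 13:05] → during → yes.
Result: alpha, zeta.

alpha, zeta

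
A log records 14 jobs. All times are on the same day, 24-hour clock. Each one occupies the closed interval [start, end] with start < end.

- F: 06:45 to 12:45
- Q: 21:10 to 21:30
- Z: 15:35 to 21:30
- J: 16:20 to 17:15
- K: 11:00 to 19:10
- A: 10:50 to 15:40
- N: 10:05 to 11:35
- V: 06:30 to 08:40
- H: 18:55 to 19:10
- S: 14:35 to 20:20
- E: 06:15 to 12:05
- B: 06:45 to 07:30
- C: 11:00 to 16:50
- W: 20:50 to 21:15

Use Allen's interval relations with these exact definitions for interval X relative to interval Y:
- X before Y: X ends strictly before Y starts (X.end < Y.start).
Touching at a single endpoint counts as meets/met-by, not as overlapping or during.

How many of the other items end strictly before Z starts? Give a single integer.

5

Target Z = [15:35, 21:30].
A [10:50, 15:40] → overlaps → no.
B [06:45, 07:30] → before → counts.
C [11:00, 16:50] → overlaps → no.
E [06:15, 12:05] → before → counts.
F [06:45, 12:45] → before → counts.
H [18:55, 19:10] → during → no.
J [16:20, 17:15] → during → no.
K [11:00, 19:10] → overlaps → no.
N [10:05, 11:35] → before → counts.
Q [21:10, 21:30] → finishes → no.
S [14:35, 20:20] → overlaps → no.
V [06:30, 08:40] → before → counts.
W [20:50, 21:15] → during → no.
Total: 5.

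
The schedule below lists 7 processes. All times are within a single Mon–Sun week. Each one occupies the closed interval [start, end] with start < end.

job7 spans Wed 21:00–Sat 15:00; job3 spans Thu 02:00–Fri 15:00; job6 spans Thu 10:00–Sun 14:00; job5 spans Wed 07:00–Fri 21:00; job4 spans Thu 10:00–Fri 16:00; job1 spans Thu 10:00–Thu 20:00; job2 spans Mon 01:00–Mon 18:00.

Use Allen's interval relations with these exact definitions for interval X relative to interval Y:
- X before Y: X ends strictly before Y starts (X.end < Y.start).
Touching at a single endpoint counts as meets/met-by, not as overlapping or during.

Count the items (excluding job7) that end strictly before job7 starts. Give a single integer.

1

Target job7 = [Wed 21:00, Sat 15:00].
job1 [Thu 10:00, Thu 20:00] → during → no.
job2 [Mon 01:00, Mon 18:00] → before → counts.
job3 [Thu 02:00, Fri 15:00] → during → no.
job4 [Thu 10:00, Fri 16:00] → during → no.
job5 [Wed 07:00, Fri 21:00] → overlaps → no.
job6 [Thu 10:00, Sun 14:00] → overlapped-by → no.
Total: 1.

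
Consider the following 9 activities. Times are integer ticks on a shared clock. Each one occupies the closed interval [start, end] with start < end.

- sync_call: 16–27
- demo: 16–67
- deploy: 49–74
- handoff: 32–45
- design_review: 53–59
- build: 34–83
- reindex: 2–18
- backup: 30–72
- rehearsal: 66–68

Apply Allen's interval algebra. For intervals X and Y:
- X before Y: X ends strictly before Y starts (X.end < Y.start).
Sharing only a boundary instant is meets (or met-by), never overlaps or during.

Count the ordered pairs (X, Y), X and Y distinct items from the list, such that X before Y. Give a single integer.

Checking all 72 ordered pairs for relation 'before'; matching pairs in alphabetical order:
(design_review, rehearsal): design_review before rehearsal ✓
(handoff, deploy): handoff before deploy ✓
(handoff, design_review): handoff before design_review ✓
(handoff, rehearsal): handoff before rehearsal ✓
(reindex, backup): reindex before backup ✓
(reindex, build): reindex before build ✓
(reindex, deploy): reindex before deploy ✓
(reindex, design_review): reindex before design_review ✓
(reindex, handoff): reindex before handoff ✓
(reindex, rehearsal): reindex before rehearsal ✓
(sync_call, backup): sync_call before backup ✓
(sync_call, build): sync_call before build ✓
(sync_call, deploy): sync_call before deploy ✓
(sync_call, design_review): sync_call before design_review ✓
(sync_call, handoff): sync_call before handoff ✓
(sync_call, rehearsal): sync_call before rehearsal ✓
Count: 16.

16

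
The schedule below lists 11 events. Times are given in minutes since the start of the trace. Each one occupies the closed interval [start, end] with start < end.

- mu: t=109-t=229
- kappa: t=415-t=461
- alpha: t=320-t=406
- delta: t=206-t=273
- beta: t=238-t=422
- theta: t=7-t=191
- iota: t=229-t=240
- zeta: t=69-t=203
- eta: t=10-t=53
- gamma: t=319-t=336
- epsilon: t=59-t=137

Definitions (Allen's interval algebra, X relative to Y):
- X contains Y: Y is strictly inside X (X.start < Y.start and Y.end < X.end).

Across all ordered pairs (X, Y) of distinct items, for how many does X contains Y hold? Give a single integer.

5

Checking all 110 ordered pairs for relation 'contains'; matching pairs in alphabetical order:
(beta, alpha): beta contains alpha ✓
(beta, gamma): beta contains gamma ✓
(delta, iota): delta contains iota ✓
(theta, epsilon): theta contains epsilon ✓
(theta, eta): theta contains eta ✓
Count: 5.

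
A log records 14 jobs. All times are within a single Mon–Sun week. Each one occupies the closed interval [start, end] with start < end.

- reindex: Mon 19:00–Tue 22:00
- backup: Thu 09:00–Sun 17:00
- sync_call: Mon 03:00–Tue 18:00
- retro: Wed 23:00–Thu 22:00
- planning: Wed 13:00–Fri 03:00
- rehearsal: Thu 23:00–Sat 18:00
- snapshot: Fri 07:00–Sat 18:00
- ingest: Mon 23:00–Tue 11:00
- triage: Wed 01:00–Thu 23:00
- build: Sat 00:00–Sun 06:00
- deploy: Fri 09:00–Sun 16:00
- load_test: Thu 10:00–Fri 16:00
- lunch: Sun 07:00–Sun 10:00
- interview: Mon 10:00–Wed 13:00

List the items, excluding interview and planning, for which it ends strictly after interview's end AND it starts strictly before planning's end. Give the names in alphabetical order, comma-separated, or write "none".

backup, load_test, rehearsal, retro, triage

Conditions: its end is strictly after interview's end (X.end > Wed 13:00) AND its start is strictly before planning's end (X.start < Fri 03:00).
backup: end Sun 17:00 > Wed 13:00? ✓; start Thu 09:00 < Fri 03:00? ✓ → yes.
build: end Sun 06:00 > Wed 13:00? ✓; start Sat 00:00 < Fri 03:00? ✗ → no.
deploy: end Sun 16:00 > Wed 13:00? ✓; start Fri 09:00 < Fri 03:00? ✗ → no.
ingest: end Tue 11:00 > Wed 13:00? ✗; start Mon 23:00 < Fri 03:00? ✓ → no.
load_test: end Fri 16:00 > Wed 13:00? ✓; start Thu 10:00 < Fri 03:00? ✓ → yes.
lunch: end Sun 10:00 > Wed 13:00? ✓; start Sun 07:00 < Fri 03:00? ✗ → no.
rehearsal: end Sat 18:00 > Wed 13:00? ✓; start Thu 23:00 < Fri 03:00? ✓ → yes.
reindex: end Tue 22:00 > Wed 13:00? ✗; start Mon 19:00 < Fri 03:00? ✓ → no.
retro: end Thu 22:00 > Wed 13:00? ✓; start Wed 23:00 < Fri 03:00? ✓ → yes.
snapshot: end Sat 18:00 > Wed 13:00? ✓; start Fri 07:00 < Fri 03:00? ✗ → no.
sync_call: end Tue 18:00 > Wed 13:00? ✗; start Mon 03:00 < Fri 03:00? ✓ → no.
triage: end Thu 23:00 > Wed 13:00? ✓; start Wed 01:00 < Fri 03:00? ✓ → yes.
Result: backup, load_test, rehearsal, retro, triage.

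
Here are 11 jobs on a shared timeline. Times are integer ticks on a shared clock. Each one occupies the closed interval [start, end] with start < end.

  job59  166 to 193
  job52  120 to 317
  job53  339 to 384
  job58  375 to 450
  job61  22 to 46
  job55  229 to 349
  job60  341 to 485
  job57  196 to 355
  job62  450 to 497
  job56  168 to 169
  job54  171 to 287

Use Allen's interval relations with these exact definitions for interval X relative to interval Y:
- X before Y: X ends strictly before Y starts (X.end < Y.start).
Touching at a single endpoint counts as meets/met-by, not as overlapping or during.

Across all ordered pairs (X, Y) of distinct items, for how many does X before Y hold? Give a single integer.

Checking all 110 ordered pairs for relation 'before'; matching pairs in alphabetical order:
(job52, job53): job52 before job53 ✓
(job52, job58): job52 before job58 ✓
(job52, job60): job52 before job60 ✓
(job52, job62): job52 before job62 ✓
(job53, job62): job53 before job62 ✓
(job54, job53): job54 before job53 ✓
(job54, job58): job54 before job58 ✓
(job54, job60): job54 before job60 ✓
(job54, job62): job54 before job62 ✓
(job55, job58): job55 before job58 ✓
(job55, job62): job55 before job62 ✓
(job56, job53): job56 before job53 ✓
(job56, job54): job56 before job54 ✓
(job56, job55): job56 before job55 ✓
(job56, job57): job56 before job57 ✓
(job56, job58): job56 before job58 ✓
(job56, job60): job56 before job60 ✓
(job56, job62): job56 before job62 ✓
(job57, job58): job57 before job58 ✓
(job57, job62): job57 before job62 ✓
(job59, job53): job59 before job53 ✓
(job59, job55): job59 before job55 ✓
(job59, job57): job59 before job57 ✓
(job59, job58): job59 before job58 ✓
... plus 12 further pairs not listed.
Count: 36.

36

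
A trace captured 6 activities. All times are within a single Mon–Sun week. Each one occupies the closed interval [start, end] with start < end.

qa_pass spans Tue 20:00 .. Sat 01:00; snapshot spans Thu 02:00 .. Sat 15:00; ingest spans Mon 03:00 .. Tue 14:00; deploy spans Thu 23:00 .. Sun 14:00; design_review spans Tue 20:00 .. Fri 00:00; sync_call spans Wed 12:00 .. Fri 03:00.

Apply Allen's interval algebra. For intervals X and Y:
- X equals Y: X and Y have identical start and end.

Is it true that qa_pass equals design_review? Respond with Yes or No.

No

qa_pass = [Tue 20:00, Sat 01:00], design_review = [Tue 20:00, Fri 00:00].
Actual relation of qa_pass to design_review: started-by.
Asked whether 'equals' holds → No.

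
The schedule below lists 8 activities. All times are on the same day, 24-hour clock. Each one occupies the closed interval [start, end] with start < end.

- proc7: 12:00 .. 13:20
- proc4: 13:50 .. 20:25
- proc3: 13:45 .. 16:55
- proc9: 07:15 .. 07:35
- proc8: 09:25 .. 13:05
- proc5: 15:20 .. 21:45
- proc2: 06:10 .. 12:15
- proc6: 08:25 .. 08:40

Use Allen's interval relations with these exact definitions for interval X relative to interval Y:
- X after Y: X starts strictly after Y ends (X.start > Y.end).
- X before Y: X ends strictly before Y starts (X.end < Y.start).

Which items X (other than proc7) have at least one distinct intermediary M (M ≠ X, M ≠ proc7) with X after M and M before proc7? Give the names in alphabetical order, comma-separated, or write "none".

proc3, proc4, proc5, proc6, proc8

Target proc7 = [12:00, 13:20].
Intermediaries M with M before proc7: proc6, proc9.
Via proc6 — items with X after proc6: proc3, proc4, proc5, proc8.
Via proc9 — items with X after proc9: proc3, proc4, proc5, proc6, proc8.
Union: proc3, proc4, proc5, proc6, proc8.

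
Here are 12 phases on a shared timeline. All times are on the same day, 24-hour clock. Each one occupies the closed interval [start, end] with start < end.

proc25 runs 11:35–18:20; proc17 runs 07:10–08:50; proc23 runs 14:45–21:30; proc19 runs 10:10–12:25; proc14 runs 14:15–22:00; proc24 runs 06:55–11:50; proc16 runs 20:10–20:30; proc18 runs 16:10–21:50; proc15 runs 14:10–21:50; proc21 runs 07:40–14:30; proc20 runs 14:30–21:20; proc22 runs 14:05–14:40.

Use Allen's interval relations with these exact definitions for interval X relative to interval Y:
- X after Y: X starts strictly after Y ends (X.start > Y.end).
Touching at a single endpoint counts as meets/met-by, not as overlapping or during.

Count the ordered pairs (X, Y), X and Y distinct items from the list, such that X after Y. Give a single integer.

Checking all 132 ordered pairs for relation 'after'; matching pairs in alphabetical order:
(proc14, proc17): proc14 after proc17 ✓
(proc14, proc19): proc14 after proc19 ✓
(proc14, proc24): proc14 after proc24 ✓
(proc15, proc17): proc15 after proc17 ✓
(proc15, proc19): proc15 after proc19 ✓
(proc15, proc24): proc15 after proc24 ✓
(proc16, proc17): proc16 after proc17 ✓
(proc16, proc19): proc16 after proc19 ✓
(proc16, proc21): proc16 after proc21 ✓
(proc16, proc22): proc16 after proc22 ✓
(proc16, proc24): proc16 after proc24 ✓
(proc16, proc25): proc16 after proc25 ✓
(proc18, proc17): proc18 after proc17 ✓
(proc18, proc19): proc18 after proc19 ✓
(proc18, proc21): proc18 after proc21 ✓
(proc18, proc22): proc18 after proc22 ✓
(proc18, proc24): proc18 after proc24 ✓
(proc19, proc17): proc19 after proc17 ✓
(proc20, proc17): proc20 after proc17 ✓
(proc20, proc19): proc20 after proc19 ✓
(proc20, proc24): proc20 after proc24 ✓
(proc22, proc17): proc22 after proc17 ✓
(proc22, proc19): proc22 after proc19 ✓
(proc22, proc24): proc22 after proc24 ✓
... plus 6 further pairs not listed.
Count: 30.

30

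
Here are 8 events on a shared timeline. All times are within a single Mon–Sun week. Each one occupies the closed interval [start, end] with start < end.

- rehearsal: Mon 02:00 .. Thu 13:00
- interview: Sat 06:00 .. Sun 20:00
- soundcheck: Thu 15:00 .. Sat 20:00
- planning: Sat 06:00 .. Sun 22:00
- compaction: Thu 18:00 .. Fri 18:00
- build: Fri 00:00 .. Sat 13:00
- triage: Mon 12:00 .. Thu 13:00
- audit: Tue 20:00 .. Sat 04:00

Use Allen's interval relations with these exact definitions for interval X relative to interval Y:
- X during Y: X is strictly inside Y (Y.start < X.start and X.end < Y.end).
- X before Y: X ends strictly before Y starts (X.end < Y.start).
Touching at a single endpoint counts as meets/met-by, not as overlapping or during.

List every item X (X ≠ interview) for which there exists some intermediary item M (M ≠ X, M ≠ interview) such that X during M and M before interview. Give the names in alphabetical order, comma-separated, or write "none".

compaction

Target interview = [Sat 06:00, Sun 20:00].
Intermediaries M with M before interview: audit, compaction, rehearsal, triage.
Via audit — items with X during audit: compaction.
Via compaction — items with X during compaction: none.
Via rehearsal — items with X during rehearsal: none.
Via triage — items with X during triage: none.
Union: compaction.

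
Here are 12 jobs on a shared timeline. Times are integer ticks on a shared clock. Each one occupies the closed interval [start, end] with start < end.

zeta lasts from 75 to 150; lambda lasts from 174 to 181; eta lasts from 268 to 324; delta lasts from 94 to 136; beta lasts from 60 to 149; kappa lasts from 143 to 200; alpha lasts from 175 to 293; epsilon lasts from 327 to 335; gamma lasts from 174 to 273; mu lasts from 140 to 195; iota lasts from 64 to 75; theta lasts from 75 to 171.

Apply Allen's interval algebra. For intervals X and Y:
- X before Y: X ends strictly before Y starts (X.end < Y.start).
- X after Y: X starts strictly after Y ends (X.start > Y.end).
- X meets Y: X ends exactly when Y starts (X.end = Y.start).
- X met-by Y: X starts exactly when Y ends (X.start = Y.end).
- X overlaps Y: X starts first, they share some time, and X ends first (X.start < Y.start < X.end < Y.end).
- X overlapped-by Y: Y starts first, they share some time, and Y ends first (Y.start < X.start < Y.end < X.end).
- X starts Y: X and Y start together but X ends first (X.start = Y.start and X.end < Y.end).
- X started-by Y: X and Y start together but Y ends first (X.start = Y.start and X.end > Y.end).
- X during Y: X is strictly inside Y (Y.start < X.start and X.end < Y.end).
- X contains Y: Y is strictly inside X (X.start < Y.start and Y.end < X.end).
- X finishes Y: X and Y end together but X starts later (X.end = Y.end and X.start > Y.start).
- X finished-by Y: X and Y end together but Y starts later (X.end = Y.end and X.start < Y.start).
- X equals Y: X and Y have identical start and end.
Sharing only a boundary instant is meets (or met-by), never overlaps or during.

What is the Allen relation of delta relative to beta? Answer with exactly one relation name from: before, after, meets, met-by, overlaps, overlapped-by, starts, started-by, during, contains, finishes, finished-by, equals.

delta = [94, 136]; beta = [60, 149].
Compare endpoints: delta.start > beta.start, delta.start < beta.end, delta.end > beta.start, delta.end < beta.end.
That pattern is 'during'.

during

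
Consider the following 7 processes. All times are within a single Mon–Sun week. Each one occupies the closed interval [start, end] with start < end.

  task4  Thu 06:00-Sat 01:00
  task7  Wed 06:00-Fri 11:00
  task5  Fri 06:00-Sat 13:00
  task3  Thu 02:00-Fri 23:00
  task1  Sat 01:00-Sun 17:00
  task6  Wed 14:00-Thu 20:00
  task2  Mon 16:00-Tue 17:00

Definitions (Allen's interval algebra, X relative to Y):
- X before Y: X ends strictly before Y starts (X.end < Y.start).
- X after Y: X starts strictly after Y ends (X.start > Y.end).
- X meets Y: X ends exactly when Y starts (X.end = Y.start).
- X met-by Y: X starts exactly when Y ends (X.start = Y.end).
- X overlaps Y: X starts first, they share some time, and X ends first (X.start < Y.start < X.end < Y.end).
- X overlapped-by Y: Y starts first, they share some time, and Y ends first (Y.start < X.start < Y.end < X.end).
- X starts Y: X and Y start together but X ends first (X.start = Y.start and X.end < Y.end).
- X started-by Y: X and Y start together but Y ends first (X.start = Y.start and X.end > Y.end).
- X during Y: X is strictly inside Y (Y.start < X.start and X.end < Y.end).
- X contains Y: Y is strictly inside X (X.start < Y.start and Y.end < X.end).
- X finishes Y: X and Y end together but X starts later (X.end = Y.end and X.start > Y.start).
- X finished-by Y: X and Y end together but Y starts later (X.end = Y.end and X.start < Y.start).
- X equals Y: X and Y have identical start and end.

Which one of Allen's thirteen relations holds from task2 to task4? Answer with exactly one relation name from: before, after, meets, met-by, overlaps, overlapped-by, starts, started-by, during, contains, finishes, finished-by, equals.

before

task2 = [Mon 16:00, Tue 17:00]; task4 = [Thu 06:00, Sat 01:00].
Compare endpoints: task2.start < task4.start, task2.start < task4.end, task2.end < task4.start, task2.end < task4.end.
That pattern is 'before'.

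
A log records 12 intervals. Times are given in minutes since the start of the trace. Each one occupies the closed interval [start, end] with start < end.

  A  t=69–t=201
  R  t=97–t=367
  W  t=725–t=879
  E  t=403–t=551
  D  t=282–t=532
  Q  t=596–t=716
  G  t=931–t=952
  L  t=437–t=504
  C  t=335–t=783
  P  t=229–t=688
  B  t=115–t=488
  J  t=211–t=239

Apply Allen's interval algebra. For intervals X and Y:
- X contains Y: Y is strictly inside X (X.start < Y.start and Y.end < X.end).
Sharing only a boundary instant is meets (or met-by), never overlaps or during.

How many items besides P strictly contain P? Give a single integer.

Target P = [t=229, t=688].
A [t=69, t=201] → before → no.
B [t=115, t=488] → overlaps → no.
C [t=335, t=783] → overlapped-by → no.
D [t=282, t=532] → during → no.
E [t=403, t=551] → during → no.
G [t=931, t=952] → after → no.
J [t=211, t=239] → overlaps → no.
L [t=437, t=504] → during → no.
Q [t=596, t=716] → overlapped-by → no.
R [t=97, t=367] → overlaps → no.
W [t=725, t=879] → after → no.
Total: 0.

0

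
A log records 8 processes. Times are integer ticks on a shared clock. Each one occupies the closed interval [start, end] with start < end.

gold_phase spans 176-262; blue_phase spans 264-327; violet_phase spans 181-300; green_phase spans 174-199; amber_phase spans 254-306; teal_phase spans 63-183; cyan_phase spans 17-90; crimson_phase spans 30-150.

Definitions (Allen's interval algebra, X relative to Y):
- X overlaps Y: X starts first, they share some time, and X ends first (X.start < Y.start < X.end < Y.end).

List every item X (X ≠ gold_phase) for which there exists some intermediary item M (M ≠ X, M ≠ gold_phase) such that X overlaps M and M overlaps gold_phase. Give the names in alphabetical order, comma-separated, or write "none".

Target gold_phase = [176, 262].
Intermediaries M with M overlaps gold_phase: green_phase, teal_phase.
Via green_phase — items with X overlaps green_phase: teal_phase.
Via teal_phase — items with X overlaps teal_phase: crimson_phase, cyan_phase.
Union: crimson_phase, cyan_phase, teal_phase.

crimson_phase, cyan_phase, teal_phase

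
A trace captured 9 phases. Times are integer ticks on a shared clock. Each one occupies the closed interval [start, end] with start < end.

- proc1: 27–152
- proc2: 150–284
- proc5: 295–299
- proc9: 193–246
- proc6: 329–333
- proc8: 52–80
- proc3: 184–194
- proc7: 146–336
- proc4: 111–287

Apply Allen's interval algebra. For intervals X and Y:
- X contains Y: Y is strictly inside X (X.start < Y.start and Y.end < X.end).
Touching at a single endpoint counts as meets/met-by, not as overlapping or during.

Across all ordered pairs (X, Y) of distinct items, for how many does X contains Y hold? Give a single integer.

Checking all 72 ordered pairs for relation 'contains'; matching pairs in alphabetical order:
(proc1, proc8): proc1 contains proc8 ✓
(proc2, proc3): proc2 contains proc3 ✓
(proc2, proc9): proc2 contains proc9 ✓
(proc4, proc2): proc4 contains proc2 ✓
(proc4, proc3): proc4 contains proc3 ✓
(proc4, proc9): proc4 contains proc9 ✓
(proc7, proc2): proc7 contains proc2 ✓
(proc7, proc3): proc7 contains proc3 ✓
(proc7, proc5): proc7 contains proc5 ✓
(proc7, proc6): proc7 contains proc6 ✓
(proc7, proc9): proc7 contains proc9 ✓
Count: 11.

11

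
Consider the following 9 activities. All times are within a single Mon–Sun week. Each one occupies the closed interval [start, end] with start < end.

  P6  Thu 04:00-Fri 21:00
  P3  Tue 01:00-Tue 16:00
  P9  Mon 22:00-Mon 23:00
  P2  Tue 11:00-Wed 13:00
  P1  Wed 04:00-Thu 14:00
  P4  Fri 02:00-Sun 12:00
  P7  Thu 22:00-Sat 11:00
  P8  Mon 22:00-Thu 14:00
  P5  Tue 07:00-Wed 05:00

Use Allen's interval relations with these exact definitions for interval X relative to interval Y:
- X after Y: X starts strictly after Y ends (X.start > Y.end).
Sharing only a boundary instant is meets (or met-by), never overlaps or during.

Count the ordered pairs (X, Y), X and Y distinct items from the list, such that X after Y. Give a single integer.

Checking all 72 ordered pairs for relation 'after'; matching pairs in alphabetical order:
(P1, P3): P1 after P3 ✓
(P1, P9): P1 after P9 ✓
(P2, P9): P2 after P9 ✓
(P3, P9): P3 after P9 ✓
(P4, P1): P4 after P1 ✓
(P4, P2): P4 after P2 ✓
(P4, P3): P4 after P3 ✓
(P4, P5): P4 after P5 ✓
(P4, P8): P4 after P8 ✓
(P4, P9): P4 after P9 ✓
(P5, P9): P5 after P9 ✓
(P6, P2): P6 after P2 ✓
(P6, P3): P6 after P3 ✓
(P6, P5): P6 after P5 ✓
(P6, P9): P6 after P9 ✓
(P7, P1): P7 after P1 ✓
(P7, P2): P7 after P2 ✓
(P7, P3): P7 after P3 ✓
(P7, P5): P7 after P5 ✓
(P7, P8): P7 after P8 ✓
(P7, P9): P7 after P9 ✓
Count: 21.

21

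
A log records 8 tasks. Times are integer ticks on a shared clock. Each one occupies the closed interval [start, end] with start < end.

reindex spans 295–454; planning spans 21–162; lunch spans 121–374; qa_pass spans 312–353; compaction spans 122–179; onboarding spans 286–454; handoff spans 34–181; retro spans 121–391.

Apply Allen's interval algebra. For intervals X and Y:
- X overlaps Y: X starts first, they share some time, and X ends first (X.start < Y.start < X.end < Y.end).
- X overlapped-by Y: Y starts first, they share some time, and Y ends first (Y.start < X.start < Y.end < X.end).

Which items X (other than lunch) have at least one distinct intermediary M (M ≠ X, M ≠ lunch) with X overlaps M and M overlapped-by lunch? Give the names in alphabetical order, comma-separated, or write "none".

Target lunch = [121, 374].
Intermediaries M with M overlapped-by lunch: onboarding, reindex.
Via onboarding — items with X overlaps onboarding: retro.
Via reindex — items with X overlaps reindex: retro.
Union: retro.

retro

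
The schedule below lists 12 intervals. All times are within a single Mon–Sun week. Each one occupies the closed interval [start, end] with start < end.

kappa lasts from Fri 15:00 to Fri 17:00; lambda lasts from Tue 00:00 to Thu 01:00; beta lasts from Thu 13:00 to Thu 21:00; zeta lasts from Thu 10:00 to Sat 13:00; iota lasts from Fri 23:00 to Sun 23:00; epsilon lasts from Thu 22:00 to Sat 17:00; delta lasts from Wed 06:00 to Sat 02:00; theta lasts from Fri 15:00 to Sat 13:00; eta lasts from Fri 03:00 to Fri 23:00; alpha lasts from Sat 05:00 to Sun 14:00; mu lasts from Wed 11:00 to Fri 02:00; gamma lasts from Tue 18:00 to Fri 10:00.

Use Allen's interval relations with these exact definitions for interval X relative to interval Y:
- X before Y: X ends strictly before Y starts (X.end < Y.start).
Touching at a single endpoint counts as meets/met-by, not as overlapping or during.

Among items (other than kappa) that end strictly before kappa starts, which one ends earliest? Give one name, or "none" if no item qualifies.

Target kappa = [Fri 15:00, Fri 17:00].
alpha [Sat 05:00, Sun 14:00] → after → excluded.
beta [Thu 13:00, Thu 21:00] → before → candidate.
delta [Wed 06:00, Sat 02:00] → contains → excluded.
epsilon [Thu 22:00, Sat 17:00] → contains → excluded.
eta [Fri 03:00, Fri 23:00] → contains → excluded.
gamma [Tue 18:00, Fri 10:00] → before → candidate.
iota [Fri 23:00, Sun 23:00] → after → excluded.
lambda [Tue 00:00, Thu 01:00] → before → candidate.
mu [Wed 11:00, Fri 02:00] → before → candidate.
theta [Fri 15:00, Sat 13:00] → started-by → excluded.
zeta [Thu 10:00, Sat 13:00] → contains → excluded.
Among candidates, earliest end is Thu 01:00 → lambda.

lambda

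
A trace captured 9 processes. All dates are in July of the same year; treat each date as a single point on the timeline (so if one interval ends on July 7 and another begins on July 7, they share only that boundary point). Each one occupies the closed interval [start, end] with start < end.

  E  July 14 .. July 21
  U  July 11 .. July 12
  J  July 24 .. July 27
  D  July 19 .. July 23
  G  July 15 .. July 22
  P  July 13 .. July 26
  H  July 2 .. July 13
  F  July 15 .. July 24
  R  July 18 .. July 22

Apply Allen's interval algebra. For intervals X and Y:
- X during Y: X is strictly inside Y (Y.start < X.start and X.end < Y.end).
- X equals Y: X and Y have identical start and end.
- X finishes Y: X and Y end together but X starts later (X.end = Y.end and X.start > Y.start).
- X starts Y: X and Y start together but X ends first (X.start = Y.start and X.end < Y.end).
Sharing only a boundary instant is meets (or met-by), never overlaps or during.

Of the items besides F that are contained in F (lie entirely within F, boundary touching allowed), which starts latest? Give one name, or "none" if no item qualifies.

D

Target F = [July 15, July 24].
D [July 19, July 23] → during → candidate.
E [July 14, July 21] → overlaps → excluded.
G [July 15, July 22] → starts → candidate.
H [July 2, July 13] → before → excluded.
J [July 24, July 27] → met-by → excluded.
P [July 13, July 26] → contains → excluded.
R [July 18, July 22] → during → candidate.
U [July 11, July 12] → before → excluded.
Among candidates, latest start is July 19 → D.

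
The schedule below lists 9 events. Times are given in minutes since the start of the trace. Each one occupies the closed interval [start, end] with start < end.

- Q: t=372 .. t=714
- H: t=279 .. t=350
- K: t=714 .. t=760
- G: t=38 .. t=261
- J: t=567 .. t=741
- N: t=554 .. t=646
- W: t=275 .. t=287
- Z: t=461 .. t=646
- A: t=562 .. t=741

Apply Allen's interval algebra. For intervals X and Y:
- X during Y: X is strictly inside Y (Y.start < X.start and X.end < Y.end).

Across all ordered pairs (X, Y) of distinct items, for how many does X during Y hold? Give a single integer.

2

Checking all 72 ordered pairs for relation 'during'; matching pairs in alphabetical order:
(N, Q): N during Q ✓
(Z, Q): Z during Q ✓
Count: 2.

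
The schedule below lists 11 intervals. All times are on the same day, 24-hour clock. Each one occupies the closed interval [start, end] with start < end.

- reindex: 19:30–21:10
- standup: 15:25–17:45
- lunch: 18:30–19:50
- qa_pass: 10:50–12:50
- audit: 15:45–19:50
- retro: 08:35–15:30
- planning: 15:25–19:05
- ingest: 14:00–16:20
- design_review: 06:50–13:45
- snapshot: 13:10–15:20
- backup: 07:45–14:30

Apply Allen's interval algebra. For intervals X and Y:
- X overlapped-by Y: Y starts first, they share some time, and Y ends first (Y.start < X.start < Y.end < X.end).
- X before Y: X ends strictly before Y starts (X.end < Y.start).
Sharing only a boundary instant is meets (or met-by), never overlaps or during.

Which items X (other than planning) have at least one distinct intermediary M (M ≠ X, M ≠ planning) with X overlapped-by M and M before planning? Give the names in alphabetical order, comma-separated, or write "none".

Target planning = [15:25, 19:05].
Intermediaries M with M before planning: backup, design_review, qa_pass, snapshot.
Via backup — items with X overlapped-by backup: ingest, retro, snapshot.
Via design_review — items with X overlapped-by design_review: backup, retro, snapshot.
Via qa_pass — items with X overlapped-by qa_pass: none.
Via snapshot — items with X overlapped-by snapshot: ingest.
Union: backup, ingest, retro, snapshot.

backup, ingest, retro, snapshot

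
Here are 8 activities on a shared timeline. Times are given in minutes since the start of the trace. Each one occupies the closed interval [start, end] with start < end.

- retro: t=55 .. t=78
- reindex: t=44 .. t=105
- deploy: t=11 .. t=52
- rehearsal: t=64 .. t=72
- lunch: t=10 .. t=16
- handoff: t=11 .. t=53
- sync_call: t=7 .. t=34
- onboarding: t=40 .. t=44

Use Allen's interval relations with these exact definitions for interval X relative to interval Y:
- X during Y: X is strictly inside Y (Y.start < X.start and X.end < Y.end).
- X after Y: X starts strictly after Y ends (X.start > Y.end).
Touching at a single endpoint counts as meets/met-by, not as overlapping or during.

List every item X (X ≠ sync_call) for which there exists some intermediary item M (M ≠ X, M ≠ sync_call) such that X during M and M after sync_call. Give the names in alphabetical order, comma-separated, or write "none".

Target sync_call = [t=7, t=34].
Intermediaries M with M after sync_call: onboarding, rehearsal, reindex, retro.
Via onboarding — items with X during onboarding: none.
Via rehearsal — items with X during rehearsal: none.
Via reindex — items with X during reindex: rehearsal, retro.
Via retro — items with X during retro: rehearsal.
Union: rehearsal, retro.

rehearsal, retro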